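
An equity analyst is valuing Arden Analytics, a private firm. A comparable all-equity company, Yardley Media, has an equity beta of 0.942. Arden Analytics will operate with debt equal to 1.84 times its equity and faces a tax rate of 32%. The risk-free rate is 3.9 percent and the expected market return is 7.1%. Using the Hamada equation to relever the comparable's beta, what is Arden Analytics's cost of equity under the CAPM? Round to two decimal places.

10.69%

β_L = β_U × [1 + (1 − t)(D/E)] = 0.942 × [1 + (1 − 0.32) × 1.84]
    = 0.942 × [1 + 0.68 × 1.84] = 0.942 × 2.2512 = 2.1206
MRP = 7.1% − 3.9% = 3.20%
E(R) = R_f + β_L × MRP = 3.9% + 2.1206 × 3.2% = 10.69%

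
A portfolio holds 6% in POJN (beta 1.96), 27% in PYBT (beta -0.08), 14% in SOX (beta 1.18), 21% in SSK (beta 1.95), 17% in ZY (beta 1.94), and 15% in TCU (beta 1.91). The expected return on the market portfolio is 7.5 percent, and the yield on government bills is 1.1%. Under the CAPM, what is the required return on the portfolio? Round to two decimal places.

β_P = Σ w_i β_i = 0.06×1.96 + 0.27×-0.08 + 0.14×1.18 + 0.21×1.95 + 0.17×1.94 + 0.15×1.91 = 1.2870
MRP = 7.5% − 1.1% = 6.40%
E(R_P) = R_f + β_P × MRP = 1.1% + 1.2870 × 6.4% = 9.34%

9.34%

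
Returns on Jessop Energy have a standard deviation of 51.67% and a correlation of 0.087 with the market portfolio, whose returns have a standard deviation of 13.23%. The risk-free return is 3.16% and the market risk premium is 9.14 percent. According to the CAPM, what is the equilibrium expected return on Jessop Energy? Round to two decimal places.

6.27%

β = ρ × σ_i / σ_m = 0.087 × 51.67% / 13.23% = 0.3398
E(R) = 3.16% + 0.3398 × 9.14% = 6.27%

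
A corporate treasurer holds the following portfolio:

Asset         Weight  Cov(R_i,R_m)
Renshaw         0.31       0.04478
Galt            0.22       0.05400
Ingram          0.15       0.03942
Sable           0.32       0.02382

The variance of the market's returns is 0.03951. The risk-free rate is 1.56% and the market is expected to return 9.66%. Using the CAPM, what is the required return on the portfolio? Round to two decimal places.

9.62%

β_Renshaw = 0.04478 / 0.03951 = 1.1334
β_Galt = 0.05400 / 0.03951 = 1.3667
β_Ingram = 0.03942 / 0.03951 = 0.9977
β_Sable = 0.02382 / 0.03951 = 0.6029
β_P = Σ w_i β_i = 0.31×1.1334 + 0.22×1.3667 + 0.15×0.9977 + 0.32×0.6029 = 0.9946
MRP = 9.66% − 1.56% = 8.10%
E(R_P) = R_f + β_P × MRP = 1.56% + 0.9946 × 8.10% = 9.62%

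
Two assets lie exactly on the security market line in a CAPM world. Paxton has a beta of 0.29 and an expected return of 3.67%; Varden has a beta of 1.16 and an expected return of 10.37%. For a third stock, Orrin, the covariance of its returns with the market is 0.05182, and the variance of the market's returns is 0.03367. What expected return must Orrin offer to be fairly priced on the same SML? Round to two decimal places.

MRP = (10.37% − 3.67%) / (1.16 − 0.29) = 7.7011%
R_f = 3.67% − 0.29 × 7.7011% = 1.4367%
β_Orrin = Cov / Var(R_m) = 0.05182 / 0.03367 = 1.5391
E(R_Orrin) = R_f + β × MRP = 1.4367% + 1.5391 × 7.7011% = 13.29%

13.29%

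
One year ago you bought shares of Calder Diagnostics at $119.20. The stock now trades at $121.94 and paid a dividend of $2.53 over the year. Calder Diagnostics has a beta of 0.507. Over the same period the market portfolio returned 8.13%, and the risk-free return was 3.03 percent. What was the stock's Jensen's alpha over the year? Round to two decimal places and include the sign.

Realised HPR = (P1 + D1 − P0) / P0 = (121.94 + 2.53 − 119.20) / 119.20 = 5.27 / 119.20 = 4.4211%
MRP = 8.13% − 3.03% = 5.10%
CAPM required = R_f + β·MRP = 3.03% + 0.507 × 5.10% = 5.61570%
α = realised − required = 4.4211% − 5.61570% = -1.19%

-1.19%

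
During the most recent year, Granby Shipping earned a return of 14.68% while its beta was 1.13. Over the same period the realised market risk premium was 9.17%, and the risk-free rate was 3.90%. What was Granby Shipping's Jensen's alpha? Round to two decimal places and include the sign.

CAPM benchmark = R_f + β(R_m − R_f) = 3.90% + 1.13 × 9.17% = 14.2621%
α = actual − benchmark = 14.68% − 14.2621% = +0.42%

+0.42%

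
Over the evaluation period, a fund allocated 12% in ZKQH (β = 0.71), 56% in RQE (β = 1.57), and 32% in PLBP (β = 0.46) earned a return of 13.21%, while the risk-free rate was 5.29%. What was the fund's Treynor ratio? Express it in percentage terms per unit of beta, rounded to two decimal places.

β_P = 0.12×0.71 + 0.56×1.57 + 0.32×0.46 = 1.1116
Treynor = (R_P − R_f) / β_P = (13.21% − 5.29%) / 1.1116 = 7.92% / 1.1116 = 7.12%

7.12%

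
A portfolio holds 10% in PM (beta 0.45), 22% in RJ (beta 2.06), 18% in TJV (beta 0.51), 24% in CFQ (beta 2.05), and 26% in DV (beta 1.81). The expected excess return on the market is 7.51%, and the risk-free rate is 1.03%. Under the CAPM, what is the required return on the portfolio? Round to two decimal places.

β_P = Σ w_i β_i = 0.10×0.45 + 0.22×2.06 + 0.18×0.51 + 0.24×2.05 + 0.26×1.81 = 1.5526
E(R_P) = R_f + β_P × MRP = 1.03% + 1.5526 × 7.51% = 12.69%

12.69%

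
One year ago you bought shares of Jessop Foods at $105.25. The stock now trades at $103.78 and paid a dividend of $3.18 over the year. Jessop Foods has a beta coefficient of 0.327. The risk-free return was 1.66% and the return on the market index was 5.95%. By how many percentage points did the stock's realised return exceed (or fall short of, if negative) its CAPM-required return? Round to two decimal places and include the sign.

-1.44%

Realised HPR = (P1 + D1 − P0) / P0 = (103.78 + 3.18 − 105.25) / 105.25 = 1.71 / 105.25 = 1.6247%
MRP = 5.95% − 1.66% = 4.29%
CAPM required = R_f + β·MRP = 1.66% + 0.327 × 4.29% = 3.06283%
α = realised − required = 1.6247% − 3.06283% = -1.44%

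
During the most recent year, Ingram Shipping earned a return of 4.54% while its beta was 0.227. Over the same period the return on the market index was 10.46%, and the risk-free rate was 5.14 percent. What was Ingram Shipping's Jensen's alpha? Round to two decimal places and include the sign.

Market excess return = 10.46% − 5.14% = 5.32%
CAPM benchmark = R_f + β(R_m − R_f) = 5.14% + 0.227 × 5.32% = 6.34764%
α = actual − benchmark = 4.54% − 6.34764% = -1.81%

-1.81%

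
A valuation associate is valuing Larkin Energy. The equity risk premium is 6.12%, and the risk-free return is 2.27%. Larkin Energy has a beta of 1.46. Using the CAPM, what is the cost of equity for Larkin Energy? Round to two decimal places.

E(R) = R_f + β × MRP = 2.27% + 1.46 × 6.12% = 11.21%

11.21%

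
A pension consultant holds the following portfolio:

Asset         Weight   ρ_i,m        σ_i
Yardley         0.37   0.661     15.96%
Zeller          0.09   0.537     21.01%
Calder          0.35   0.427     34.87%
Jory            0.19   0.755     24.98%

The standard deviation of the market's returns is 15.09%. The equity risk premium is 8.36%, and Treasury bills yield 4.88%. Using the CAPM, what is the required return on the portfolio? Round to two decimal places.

β_Yardley = 0.661 × 15.96% / 15.09% = 0.6991
β_Zeller = 0.537 × 21.01% / 15.09% = 0.7477
β_Calder = 0.427 × 34.87% / 15.09% = 0.9867
β_Jory = 0.755 × 24.98% / 15.09% = 1.2498
β_P = Σ w_i β_i = 0.37×0.6991 + 0.09×0.7477 + 0.35×0.9867 + 0.19×1.2498 = 0.9088
E(R_P) = R_f + β_P × MRP = 4.88% + 0.9088 × 8.36% = 12.48%

12.48%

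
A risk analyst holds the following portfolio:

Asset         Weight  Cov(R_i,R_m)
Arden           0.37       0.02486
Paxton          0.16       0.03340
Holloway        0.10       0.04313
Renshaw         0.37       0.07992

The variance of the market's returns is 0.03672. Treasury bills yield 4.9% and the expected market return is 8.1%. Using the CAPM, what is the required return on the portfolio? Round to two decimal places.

9.12%

β_Arden = 0.02486 / 0.03672 = 0.6770
β_Paxton = 0.03340 / 0.03672 = 0.9096
β_Holloway = 0.04313 / 0.03672 = 1.1746
β_Renshaw = 0.07992 / 0.03672 = 2.1765
β_P = Σ w_i β_i = 0.37×0.6770 + 0.16×0.9096 + 0.10×1.1746 + 0.37×2.1765 = 1.3188
MRP = 8.1% − 4.9% = 3.20%
E(R_P) = R_f + β_P × MRP = 4.9% + 1.3188 × 3.2% = 9.12%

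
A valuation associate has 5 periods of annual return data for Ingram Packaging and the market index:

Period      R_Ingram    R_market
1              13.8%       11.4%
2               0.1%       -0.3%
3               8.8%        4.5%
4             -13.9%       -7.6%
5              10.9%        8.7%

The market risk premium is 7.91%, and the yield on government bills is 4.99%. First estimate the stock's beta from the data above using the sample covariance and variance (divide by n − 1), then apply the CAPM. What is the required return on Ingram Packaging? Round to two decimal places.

Mean R_i = (13.8 + 0.1 + 8.8 − 13.9 + 10.9) / 5 = 3.9400%
Mean R_m = (11.4 − 0.3 + 4.5 − 7.6 + 8.7) / 5 = 3.3400%
Σ(R_i − R̄_i)(R_m − R̄_m) = 331.5620  ⇒  Cov = 331.5620 / 4 = 82.8905
Σ(R_m − R̄_m)² = 227.9720  ⇒  Var(R_m) = 227.9720 / 4 = 56.9930
β = Cov / Var(R_m) = 82.8905 / 56.9930 = 1.4544
E(R) = R_f + β × MRP = 4.99% + 1.4544 × 7.91% = 16.49%

16.49%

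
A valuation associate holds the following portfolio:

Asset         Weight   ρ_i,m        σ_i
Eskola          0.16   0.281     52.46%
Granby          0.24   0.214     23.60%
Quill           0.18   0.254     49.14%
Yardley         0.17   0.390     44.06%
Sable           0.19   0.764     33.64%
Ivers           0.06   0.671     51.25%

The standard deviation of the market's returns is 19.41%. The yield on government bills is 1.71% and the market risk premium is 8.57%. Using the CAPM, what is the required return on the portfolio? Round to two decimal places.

β_Eskola = 0.281 × 52.46% / 19.41% = 0.7595
β_Granby = 0.214 × 23.60% / 19.41% = 0.2602
β_Quill = 0.254 × 49.14% / 19.41% = 0.6430
β_Yardley = 0.390 × 44.06% / 19.41% = 0.8853
β_Sable = 0.764 × 33.64% / 19.41% = 1.3241
β_Ivers = 0.671 × 51.25% / 19.41% = 1.7717
β_P = Σ w_i β_i = 0.16×0.7595 + 0.24×0.2602 + 0.18×0.6430 + 0.17×0.8853 + 0.19×1.3241 + 0.06×1.7717 = 0.8081
E(R_P) = R_f + β_P × MRP = 1.71% + 0.8081 × 8.57% = 8.64%

8.64%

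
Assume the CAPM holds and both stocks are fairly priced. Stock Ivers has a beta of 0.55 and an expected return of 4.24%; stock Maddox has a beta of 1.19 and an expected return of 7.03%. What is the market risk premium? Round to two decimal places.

4.36%

Both satisfy E(R) = R_f + β·MRP, so the slope of the SML is
MRP = (7.03% − 4.24%) / (1.19 − 0.55) = 2.79% / 0.64 = 4.3594%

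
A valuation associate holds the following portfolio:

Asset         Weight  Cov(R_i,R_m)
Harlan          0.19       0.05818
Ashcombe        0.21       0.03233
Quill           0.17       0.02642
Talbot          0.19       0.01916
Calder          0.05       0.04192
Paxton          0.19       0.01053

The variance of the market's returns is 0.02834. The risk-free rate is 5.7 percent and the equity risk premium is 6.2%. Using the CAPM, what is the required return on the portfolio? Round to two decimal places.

β_Harlan = 0.05818 / 0.02834 = 2.0529
β_Ashcombe = 0.03233 / 0.02834 = 1.1408
β_Quill = 0.02642 / 0.02834 = 0.9323
β_Talbot = 0.01916 / 0.02834 = 0.6761
β_Calder = 0.04192 / 0.02834 = 1.4792
β_Paxton = 0.01053 / 0.02834 = 0.3716
β_P = Σ w_i β_i = 0.19×2.0529 + 0.21×1.1408 + 0.17×0.9323 + 0.19×0.6761 + 0.05×1.4792 + 0.19×0.3716 = 1.0611
E(R_P) = R_f + β_P × MRP = 5.7% + 1.0611 × 6.2% = 12.28%

12.28%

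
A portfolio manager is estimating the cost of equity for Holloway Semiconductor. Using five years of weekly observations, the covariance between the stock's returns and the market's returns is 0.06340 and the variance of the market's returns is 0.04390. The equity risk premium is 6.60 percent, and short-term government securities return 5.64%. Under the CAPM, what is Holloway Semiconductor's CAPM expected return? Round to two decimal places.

β = Cov(R_i, R_m) / Var(R_m) = 0.06340 / 0.04390 = 1.4442
E(R) = R_f + β × MRP = 5.64% + 1.4442 × 6.60% = 15.17%

15.17%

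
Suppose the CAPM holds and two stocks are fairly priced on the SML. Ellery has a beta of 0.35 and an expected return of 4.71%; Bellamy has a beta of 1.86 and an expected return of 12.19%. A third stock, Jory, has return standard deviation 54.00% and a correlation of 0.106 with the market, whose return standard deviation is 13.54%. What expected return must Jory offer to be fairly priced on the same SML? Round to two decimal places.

MRP = (12.19% − 4.71%) / (1.86 − 0.35) = 4.9536%
R_f = 4.71% − 0.35 × 4.9536% = 2.9762%
β_Jory = ρ·σ_i/σ_m = 0.106 × 54.00 / 13.54 = 0.4227
E(R_Jory) = R_f + β × MRP = 2.9762% + 0.4227 × 4.9536% = 5.07%

5.07%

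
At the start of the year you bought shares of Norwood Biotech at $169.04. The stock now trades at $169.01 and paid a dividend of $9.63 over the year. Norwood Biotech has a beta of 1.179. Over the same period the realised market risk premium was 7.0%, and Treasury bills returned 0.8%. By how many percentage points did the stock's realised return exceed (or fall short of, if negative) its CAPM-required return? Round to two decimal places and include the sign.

Realised HPR = (P1 + D1 − P0) / P0 = (169.01 + 9.63 − 169.04) / 169.04 = 9.60 / 169.04 = 5.6791%
CAPM required = R_f + β·MRP = 0.8% + 1.179 × 7.0% = 9.0530%
α = realised − required = 5.6791% − 9.0530% = -3.37%

-3.37%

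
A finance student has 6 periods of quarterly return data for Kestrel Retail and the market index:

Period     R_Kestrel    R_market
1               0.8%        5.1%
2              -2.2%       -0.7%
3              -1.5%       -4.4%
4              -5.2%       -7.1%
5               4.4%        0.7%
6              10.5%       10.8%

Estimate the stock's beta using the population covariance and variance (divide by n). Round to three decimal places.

0.764

Mean R_i = (0.8 − 2.2 − 1.5 − 5.2 + 4.4 + 10.5) / 6 = 1.1333%
Mean R_m = (5.1 − 0.7 − 4.4 − 7.1 + 0.7 + 10.8) / 6 = 0.7333%
Σ(R_i − R̄_i)(R_m − R̄_m) = 160.6333  ⇒  Cov = 160.6333 / 6 = 26.7722
Σ(R_m − R̄_m)² = 210.1733  ⇒  Var(R_m) = 210.1733 / 6 = 35.0289
β = Cov / Var(R_m) = 26.7722 / 35.0289 = 0.7643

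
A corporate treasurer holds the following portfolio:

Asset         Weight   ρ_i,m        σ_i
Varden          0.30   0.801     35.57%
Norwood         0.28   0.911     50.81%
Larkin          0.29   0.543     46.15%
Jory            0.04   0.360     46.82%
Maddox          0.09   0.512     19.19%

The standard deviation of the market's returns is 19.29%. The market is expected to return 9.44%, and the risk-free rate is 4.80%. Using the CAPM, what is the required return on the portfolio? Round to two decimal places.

β_Varden = 0.801 × 35.57% / 19.29% = 1.4770
β_Norwood = 0.911 × 50.81% / 19.29% = 2.3996
β_Larkin = 0.543 × 46.15% / 19.29% = 1.2991
β_Jory = 0.360 × 46.82% / 19.29% = 0.8738
β_Maddox = 0.512 × 19.19% / 19.29% = 0.5093
β_P = Σ w_i β_i = 0.30×1.4770 + 0.28×2.3996 + 0.29×1.2991 + 0.04×0.8738 + 0.09×0.5093 = 1.5725
MRP = 9.44% − 4.80% = 4.64%
E(R_P) = R_f + β_P × MRP = 4.80% + 1.5725 × 4.64% = 12.10%

12.10%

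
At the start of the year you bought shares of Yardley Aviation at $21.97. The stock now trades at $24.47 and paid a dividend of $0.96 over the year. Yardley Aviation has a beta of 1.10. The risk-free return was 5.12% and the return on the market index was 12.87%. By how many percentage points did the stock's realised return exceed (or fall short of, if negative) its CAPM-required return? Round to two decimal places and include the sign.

+2.10%

Realised HPR = (P1 + D1 − P0) / P0 = (24.47 + 0.96 − 21.97) / 21.97 = 3.46 / 21.97 = 15.7487%
MRP = 12.87% − 5.12% = 7.75%
CAPM required = R_f + β·MRP = 5.12% + 1.10 × 7.75% = 13.6450%
α = realised − required = 15.7487% − 13.6450% = +2.10%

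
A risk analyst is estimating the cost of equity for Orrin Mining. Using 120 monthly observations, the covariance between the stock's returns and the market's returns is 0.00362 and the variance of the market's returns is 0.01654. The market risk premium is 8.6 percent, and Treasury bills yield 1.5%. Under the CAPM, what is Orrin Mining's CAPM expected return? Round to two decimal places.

β = Cov(R_i, R_m) / Var(R_m) = 0.00362 / 0.01654 = 0.2189
E(R) = R_f + β × MRP = 1.5% + 0.2189 × 8.6% = 3.38%

3.38%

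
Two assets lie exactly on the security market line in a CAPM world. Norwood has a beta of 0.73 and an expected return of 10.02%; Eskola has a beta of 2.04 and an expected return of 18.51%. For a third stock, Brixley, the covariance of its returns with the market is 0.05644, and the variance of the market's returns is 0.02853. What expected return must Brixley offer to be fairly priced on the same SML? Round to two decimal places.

MRP = (18.51% − 10.02%) / (2.04 − 0.73) = 6.4809%
R_f = 10.02% − 0.73 × 6.4809% = 5.2889%
β_Brixley = Cov / Var(R_m) = 0.05644 / 0.02853 = 1.9783
E(R_Brixley) = R_f + β × MRP = 5.2889% + 1.9783 × 6.4809% = 18.11%

18.11%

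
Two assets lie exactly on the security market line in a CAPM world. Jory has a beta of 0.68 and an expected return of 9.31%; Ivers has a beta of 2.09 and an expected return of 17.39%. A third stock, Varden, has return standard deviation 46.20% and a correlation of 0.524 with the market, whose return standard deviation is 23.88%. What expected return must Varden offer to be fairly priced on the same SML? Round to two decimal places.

11.22%

MRP = (17.39% − 9.31%) / (2.09 − 0.68) = 5.7305%
R_f = 9.31% − 0.68 × 5.7305% = 5.4133%
β_Varden = ρ·σ_i/σ_m = 0.524 × 46.20 / 23.88 = 1.0138
E(R_Varden) = R_f + β × MRP = 5.4133% + 1.0138 × 5.7305% = 11.22%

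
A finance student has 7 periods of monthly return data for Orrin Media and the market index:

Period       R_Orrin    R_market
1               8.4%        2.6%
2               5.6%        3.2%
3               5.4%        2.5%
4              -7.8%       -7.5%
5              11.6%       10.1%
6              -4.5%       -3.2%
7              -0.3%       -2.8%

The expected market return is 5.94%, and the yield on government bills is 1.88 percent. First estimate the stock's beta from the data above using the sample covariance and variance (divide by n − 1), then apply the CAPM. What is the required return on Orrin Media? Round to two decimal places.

Mean R_i = (8.4 + 5.6 + 5.4 − 7.8 + 11.6 − 4.5 − 0.3) / 7 = 2.6286%
Mean R_m = (2.6 + 3.2 + 2.5 − 7.5 + 10.1 − 3.2 − 2.8) / 7 = 0.7000%
Σ(R_i − R̄_i)(R_m − R̄_m) = 231.2800  ⇒  Cov = 231.2800 / 6 = 38.5467
Σ(R_m − R̄_m)² = 196.1600  ⇒  Var(R_m) = 196.1600 / 6 = 32.6933
β = Cov / Var(R_m) = 38.5467 / 32.6933 = 1.1790
MRP = 5.94% − 1.88% = 4.06%
E(R) = R_f + β × MRP = 1.88% + 1.1790 × 4.06% = 6.67%

6.67%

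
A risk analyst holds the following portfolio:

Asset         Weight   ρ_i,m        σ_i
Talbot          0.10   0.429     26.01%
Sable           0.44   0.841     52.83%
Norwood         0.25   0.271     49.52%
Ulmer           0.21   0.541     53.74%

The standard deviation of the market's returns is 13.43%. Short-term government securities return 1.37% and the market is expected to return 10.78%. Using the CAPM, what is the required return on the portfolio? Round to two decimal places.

β_Talbot = 0.429 × 26.01% / 13.43% = 0.8308
β_Sable = 0.841 × 52.83% / 13.43% = 3.3083
β_Norwood = 0.271 × 49.52% / 13.43% = 0.9992
β_Ulmer = 0.541 × 53.74% / 13.43% = 2.1648
β_P = Σ w_i β_i = 0.10×0.8308 + 0.44×3.3083 + 0.25×0.9992 + 0.21×2.1648 = 2.2431
MRP = 10.78% − 1.37% = 9.41%
E(R_P) = R_f + β_P × MRP = 1.37% + 2.2431 × 9.41% = 22.48%

22.48%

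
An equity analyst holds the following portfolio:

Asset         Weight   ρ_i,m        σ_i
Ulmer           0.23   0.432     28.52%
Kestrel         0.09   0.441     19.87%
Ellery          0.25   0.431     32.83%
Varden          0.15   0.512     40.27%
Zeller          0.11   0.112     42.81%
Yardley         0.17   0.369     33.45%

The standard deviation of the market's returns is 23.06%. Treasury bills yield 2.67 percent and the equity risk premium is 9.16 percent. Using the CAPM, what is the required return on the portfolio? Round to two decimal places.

β_Ulmer = 0.432 × 28.52% / 23.06% = 0.5343
β_Kestrel = 0.441 × 19.87% / 23.06% = 0.3800
β_Ellery = 0.431 × 32.83% / 23.06% = 0.6136
β_Varden = 0.512 × 40.27% / 23.06% = 0.8941
β_Zeller = 0.112 × 42.81% / 23.06% = 0.2079
β_Yardley = 0.369 × 33.45% / 23.06% = 0.5353
β_P = Σ w_i β_i = 0.23×0.5343 + 0.09×0.3800 + 0.25×0.6136 + 0.15×0.8941 + 0.11×0.2079 + 0.17×0.5353 = 0.5585
E(R_P) = R_f + β_P × MRP = 2.67% + 0.5585 × 9.16% = 7.79%

7.79%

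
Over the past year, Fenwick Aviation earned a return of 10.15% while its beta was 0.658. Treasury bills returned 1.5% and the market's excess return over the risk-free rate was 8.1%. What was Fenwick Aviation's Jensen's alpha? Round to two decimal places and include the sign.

CAPM benchmark = R_f + β(R_m − R_f) = 1.5% + 0.658 × 8.1% = 6.8298%
α = actual − benchmark = 10.15% − 6.8298% = +3.32%

+3.32%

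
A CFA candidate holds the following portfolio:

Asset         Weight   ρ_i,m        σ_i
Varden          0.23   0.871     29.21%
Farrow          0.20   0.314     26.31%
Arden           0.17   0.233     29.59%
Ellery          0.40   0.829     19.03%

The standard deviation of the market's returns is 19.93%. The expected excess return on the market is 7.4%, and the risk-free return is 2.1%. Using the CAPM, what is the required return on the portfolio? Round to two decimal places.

β_Varden = 0.871 × 29.21% / 19.93% = 1.2766
β_Farrow = 0.314 × 26.31% / 19.93% = 0.4145
β_Arden = 0.233 × 29.59% / 19.93% = 0.3459
β_Ellery = 0.829 × 19.03% / 19.93% = 0.7916
β_P = Σ w_i β_i = 0.23×1.2766 + 0.20×0.4145 + 0.17×0.3459 + 0.40×0.7916 = 0.7520
E(R_P) = R_f + β_P × MRP = 2.1% + 0.7520 × 7.4% = 7.66%

7.66%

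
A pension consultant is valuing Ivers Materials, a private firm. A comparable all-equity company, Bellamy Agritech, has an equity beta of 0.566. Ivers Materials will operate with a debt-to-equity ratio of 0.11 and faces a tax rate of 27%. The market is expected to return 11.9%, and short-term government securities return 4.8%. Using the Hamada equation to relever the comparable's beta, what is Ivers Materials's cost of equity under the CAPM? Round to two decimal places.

9.14%

β_L = β_U × [1 + (1 − t)(D/E)] = 0.566 × [1 + (1 − 0.27) × 0.11]
    = 0.566 × [1 + 0.73 × 0.11] = 0.566 × 1.0803 = 0.6114
MRP = 11.9% − 4.8% = 7.10%
E(R) = R_f + β_L × MRP = 4.8% + 0.6114 × 7.1% = 9.14%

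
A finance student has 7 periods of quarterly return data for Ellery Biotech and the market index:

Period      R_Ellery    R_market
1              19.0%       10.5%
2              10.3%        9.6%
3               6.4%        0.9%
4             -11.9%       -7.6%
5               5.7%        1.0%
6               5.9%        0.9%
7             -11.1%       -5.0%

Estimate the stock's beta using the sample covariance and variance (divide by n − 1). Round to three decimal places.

1.560

Mean R_i = (19.0 + 10.3 + 6.4 − 11.9 + 5.7 + 5.9 − 11.1) / 7 = 3.4714%
Mean R_m = (10.5 + 9.6 + 0.9 − 7.6 + 1.0 + 0.9 − 5.0) / 7 = 1.4714%
Σ(R_i − R̄_i)(R_m − R̄_m) = 425.3343  ⇒  Cov = 425.3343 / 6 = 70.8891
Σ(R_m − R̄_m)² = 272.6343  ⇒  Var(R_m) = 272.6343 / 6 = 45.4391
β = Cov / Var(R_m) = 70.8891 / 45.4391 = 1.5601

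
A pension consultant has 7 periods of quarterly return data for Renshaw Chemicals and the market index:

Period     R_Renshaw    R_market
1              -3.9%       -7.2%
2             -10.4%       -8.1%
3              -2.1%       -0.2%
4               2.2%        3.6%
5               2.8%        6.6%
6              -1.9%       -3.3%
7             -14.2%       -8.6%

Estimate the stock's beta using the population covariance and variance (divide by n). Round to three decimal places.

0.923

Mean R_i = (-3.9 − 10.4 − 2.1 + 2.2 + 2.8 − 1.9 − 14.2) / 7 = -3.9286%
Mean R_m = (-7.2 − 8.1 − 0.2 + 3.6 + 6.6 − 3.3 − 8.6) / 7 = -2.4571%
Σ(R_i − R̄_i)(R_m − R̄_m) = 199.9586  ⇒  Cov = 199.9586 / 7 = 28.5655
Σ(R_m − R̄_m)² = 216.5971  ⇒  Var(R_m) = 216.5971 / 7 = 30.9424
β = Cov / Var(R_m) = 28.5655 / 30.9424 = 0.9232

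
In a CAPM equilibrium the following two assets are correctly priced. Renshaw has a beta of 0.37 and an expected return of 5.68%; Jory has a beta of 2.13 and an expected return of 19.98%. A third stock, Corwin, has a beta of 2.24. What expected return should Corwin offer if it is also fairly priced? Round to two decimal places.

MRP (SML slope) = (19.98% − 5.68%) / (2.13 − 0.37) = 14.30% / 1.76 = 8.1250%
R_f (intercept) = 5.68% − 0.37 × 8.1250% = 2.6738%
E(R_Corwin) = R_f + β × MRP = 2.6738% + 2.24 × 8.1250% = 20.87%

20.87%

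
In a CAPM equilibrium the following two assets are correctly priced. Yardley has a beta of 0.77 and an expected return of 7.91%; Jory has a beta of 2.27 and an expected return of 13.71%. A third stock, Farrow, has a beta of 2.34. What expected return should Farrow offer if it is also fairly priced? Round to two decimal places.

MRP (SML slope) = (13.71% − 7.91%) / (2.27 − 0.77) = 5.80% / 1.50 = 3.8667%
R_f (intercept) = 7.91% − 0.77 × 3.8667% = 4.9326%
E(R_Farrow) = R_f + β × MRP = 4.9326% + 2.34 × 3.8667% = 13.98%

13.98%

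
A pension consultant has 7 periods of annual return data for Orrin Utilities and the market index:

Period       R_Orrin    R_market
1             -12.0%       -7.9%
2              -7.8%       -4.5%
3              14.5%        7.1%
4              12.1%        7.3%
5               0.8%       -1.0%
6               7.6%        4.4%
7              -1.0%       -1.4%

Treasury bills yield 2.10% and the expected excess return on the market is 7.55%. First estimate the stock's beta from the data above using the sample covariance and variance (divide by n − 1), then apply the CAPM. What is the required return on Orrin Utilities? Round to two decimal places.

14.80%

Mean R_i = (-12.0 − 7.8 + 14.5 + 12.1 + 0.8 + 7.6 − 1.0) / 7 = 2.0286%
Mean R_m = (-7.9 − 4.5 + 7.1 + 7.3 − 1.0 + 4.4 − 1.4) / 7 = 0.5714%
Σ(R_i − R̄_i)(R_m − R̄_m) = 347.1057  ⇒  Cov = 347.1057 / 6 = 57.8510
Σ(R_m − R̄_m)² = 206.3943  ⇒  Var(R_m) = 206.3943 / 6 = 34.3991
β = Cov / Var(R_m) = 57.8510 / 34.3991 = 1.6818
E(R) = R_f + β × MRP = 2.10% + 1.6818 × 7.55% = 14.80%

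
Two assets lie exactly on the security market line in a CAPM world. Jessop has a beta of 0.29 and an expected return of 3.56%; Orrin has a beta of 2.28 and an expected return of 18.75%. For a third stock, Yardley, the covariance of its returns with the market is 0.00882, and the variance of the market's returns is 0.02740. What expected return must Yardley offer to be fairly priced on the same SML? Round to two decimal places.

3.80%

MRP = (18.75% − 3.56%) / (2.28 − 0.29) = 7.6332%
R_f = 3.56% − 0.29 × 7.6332% = 1.3464%
β_Yardley = Cov / Var(R_m) = 0.00882 / 0.02740 = 0.3219
E(R_Yardley) = R_f + β × MRP = 1.3464% + 0.3219 × 7.6332% = 3.80%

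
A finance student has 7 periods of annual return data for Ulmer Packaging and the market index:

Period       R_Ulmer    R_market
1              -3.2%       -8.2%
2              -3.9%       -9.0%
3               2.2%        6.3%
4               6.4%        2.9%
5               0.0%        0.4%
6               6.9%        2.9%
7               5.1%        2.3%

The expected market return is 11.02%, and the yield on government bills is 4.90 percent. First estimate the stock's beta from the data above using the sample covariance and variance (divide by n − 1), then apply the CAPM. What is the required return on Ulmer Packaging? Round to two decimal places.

Mean R_i = (-3.2 − 3.9 + 2.2 + 6.4 + 0.0 + 6.9 + 5.1) / 7 = 1.9286%
Mean R_m = (-8.2 − 9.0 + 6.3 + 2.9 + 0.4 + 2.9 + 2.3) / 7 = -0.3429%
Σ(R_i − R̄_i)(R_m − R̄_m) = 130.1286  ⇒  Cov = 130.1286 / 6 = 21.6881
Σ(R_m − R̄_m)² = 209.3771  ⇒  Var(R_m) = 209.3771 / 6 = 34.8962
β = Cov / Var(R_m) = 21.6881 / 34.8962 = 0.6215
MRP = 11.02% − 4.90% = 6.12%
E(R) = R_f + β × MRP = 4.90% + 0.6215 × 6.12% = 8.70%

8.70%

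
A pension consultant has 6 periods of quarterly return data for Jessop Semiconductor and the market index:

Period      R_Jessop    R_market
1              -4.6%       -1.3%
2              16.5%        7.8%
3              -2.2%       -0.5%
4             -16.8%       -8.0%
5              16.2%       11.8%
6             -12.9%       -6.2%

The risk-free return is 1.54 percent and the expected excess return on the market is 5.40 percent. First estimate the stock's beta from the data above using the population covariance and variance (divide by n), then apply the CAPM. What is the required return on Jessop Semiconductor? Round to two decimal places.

11.25%

Mean R_i = (-4.6 + 16.5 − 2.2 − 16.8 + 16.2 − 12.9) / 6 = -0.6333%
Mean R_m = (-1.3 + 7.8 − 0.5 − 8.0 + 11.8 − 6.2) / 6 = 0.6000%
Σ(R_i − R̄_i)(R_m − R̄_m) = 543.6000  ⇒  Cov = 543.6000 / 6 = 90.6000
Σ(R_m − R̄_m)² = 302.3000  ⇒  Var(R_m) = 302.3000 / 6 = 50.3833
β = Cov / Var(R_m) = 90.6000 / 50.3833 = 1.7982
E(R) = R_f + β × MRP = 1.54% + 1.7982 × 5.40% = 11.25%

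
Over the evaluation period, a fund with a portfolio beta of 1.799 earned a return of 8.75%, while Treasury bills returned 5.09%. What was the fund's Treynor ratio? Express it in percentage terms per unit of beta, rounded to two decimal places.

Treynor = (R_P − R_f) / β_P = (8.75% − 5.09%) / 1.7990 = 3.66% / 1.7990 = 2.03%

2.03%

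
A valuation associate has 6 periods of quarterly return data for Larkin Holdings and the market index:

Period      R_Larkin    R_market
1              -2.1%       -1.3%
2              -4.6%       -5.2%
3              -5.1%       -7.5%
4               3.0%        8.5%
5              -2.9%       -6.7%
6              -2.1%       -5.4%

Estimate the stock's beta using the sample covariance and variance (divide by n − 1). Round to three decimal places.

0.449

Mean R_i = (-2.1 − 4.6 − 5.1 + 3.0 − 2.9 − 2.1) / 6 = -2.3000%
Mean R_m = (-1.3 − 5.2 − 7.5 + 8.5 − 6.7 − 5.4) / 6 = -2.9333%
Σ(R_i − R̄_i)(R_m − R̄_m) = 80.6900  ⇒  Cov = 80.6900 / 5 = 16.1380
Σ(R_m − R̄_m)² = 179.6533  ⇒  Var(R_m) = 179.6533 / 5 = 35.9307
β = Cov / Var(R_m) = 16.1380 / 35.9307 = 0.4491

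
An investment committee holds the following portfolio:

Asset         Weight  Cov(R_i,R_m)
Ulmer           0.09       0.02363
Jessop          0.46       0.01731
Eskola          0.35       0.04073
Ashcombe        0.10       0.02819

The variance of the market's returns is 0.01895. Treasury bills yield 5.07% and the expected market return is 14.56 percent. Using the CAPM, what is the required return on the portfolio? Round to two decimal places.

18.67%

β_Ulmer = 0.02363 / 0.01895 = 1.2470
β_Jessop = 0.01731 / 0.01895 = 0.9135
β_Eskola = 0.04073 / 0.01895 = 2.1493
β_Ashcombe = 0.02819 / 0.01895 = 1.4876
β_P = Σ w_i β_i = 0.09×1.2470 + 0.46×0.9135 + 0.35×2.1493 + 0.10×1.4876 = 1.4335
MRP = 14.56% − 5.07% = 9.49%
E(R_P) = R_f + β_P × MRP = 5.07% + 1.4335 × 9.49% = 18.67%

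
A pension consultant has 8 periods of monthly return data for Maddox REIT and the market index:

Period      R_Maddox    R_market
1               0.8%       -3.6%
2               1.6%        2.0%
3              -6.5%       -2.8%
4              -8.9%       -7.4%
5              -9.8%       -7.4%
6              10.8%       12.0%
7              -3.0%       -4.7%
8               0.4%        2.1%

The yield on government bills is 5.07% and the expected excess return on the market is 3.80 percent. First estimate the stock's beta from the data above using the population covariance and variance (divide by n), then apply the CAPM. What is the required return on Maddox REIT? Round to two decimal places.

8.75%

Mean R_i = (0.8 + 1.6 − 6.5 − 8.9 − 9.8 + 10.8 − 3.0 + 0.4) / 8 = -1.8250%
Mean R_m = (-3.6 + 2.0 − 2.8 − 7.4 − 7.4 + 12.0 − 4.7 + 2.1) / 8 = -1.2250%
Σ(R_i − R̄_i)(R_m − R̄_m) = 283.5550  ⇒  Cov = 283.5550 / 8 = 35.4444
Σ(R_m − R̄_m)² = 292.8150  ⇒  Var(R_m) = 292.8150 / 8 = 36.6019
β = Cov / Var(R_m) = 35.4444 / 36.6019 = 0.9684
E(R) = R_f + β × MRP = 5.07% + 0.9684 × 3.80% = 8.75%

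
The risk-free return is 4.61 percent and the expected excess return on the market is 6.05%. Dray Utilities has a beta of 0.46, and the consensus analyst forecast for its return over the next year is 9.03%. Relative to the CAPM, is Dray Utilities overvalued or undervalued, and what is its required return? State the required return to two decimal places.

Required return = R_f + β·MRP = 4.61% + 0.46 × 6.05% = 7.39%
Forecast 9.03% > required 7.39% → the stock plots above the SML → undervalued.

Undervalued; required return 7.39%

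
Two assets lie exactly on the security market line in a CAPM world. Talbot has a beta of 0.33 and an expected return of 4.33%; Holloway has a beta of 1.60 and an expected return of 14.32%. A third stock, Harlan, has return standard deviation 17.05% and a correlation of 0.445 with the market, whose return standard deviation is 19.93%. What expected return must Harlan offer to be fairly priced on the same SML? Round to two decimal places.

MRP = (14.32% − 4.33%) / (1.60 − 0.33) = 7.8661%
R_f = 4.33% − 0.33 × 7.8661% = 1.7342%
β_Harlan = ρ·σ_i/σ_m = 0.445 × 17.05 / 19.93 = 0.3807
E(R_Harlan) = R_f + β × MRP = 1.7342% + 0.3807 × 7.8661% = 4.73%

4.73%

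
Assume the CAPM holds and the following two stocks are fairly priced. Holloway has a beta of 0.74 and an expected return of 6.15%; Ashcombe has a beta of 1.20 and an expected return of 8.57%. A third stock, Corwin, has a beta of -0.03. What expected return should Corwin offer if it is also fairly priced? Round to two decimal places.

MRP (SML slope) = (8.57% − 6.15%) / (1.20 − 0.74) = 2.42% / 0.46 = 5.2609%
R_f (intercept) = 6.15% − 0.74 × 5.2609% = 2.2569%
E(R_Corwin) = R_f + β × MRP = 2.2569% + -0.03 × 5.2609% = 2.10%

2.10%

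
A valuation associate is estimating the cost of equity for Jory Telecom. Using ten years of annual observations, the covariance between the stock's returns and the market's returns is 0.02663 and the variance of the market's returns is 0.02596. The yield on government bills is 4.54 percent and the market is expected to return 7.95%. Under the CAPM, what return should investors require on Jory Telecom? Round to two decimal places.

8.04%

β = Cov(R_i, R_m) / Var(R_m) = 0.02663 / 0.02596 = 1.0258
MRP = 7.95% − 4.54% = 3.41%
E(R) = R_f + β × MRP = 4.54% + 1.0258 × 3.41% = 8.04%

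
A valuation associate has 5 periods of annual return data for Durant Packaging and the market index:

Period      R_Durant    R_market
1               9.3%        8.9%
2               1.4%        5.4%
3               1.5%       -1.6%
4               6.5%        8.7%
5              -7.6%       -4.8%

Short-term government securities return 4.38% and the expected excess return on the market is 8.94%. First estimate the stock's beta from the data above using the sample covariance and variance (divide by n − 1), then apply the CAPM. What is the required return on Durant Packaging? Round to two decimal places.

12.72%

Mean R_i = (9.3 + 1.4 + 1.5 + 6.5 − 7.6) / 5 = 2.2200%
Mean R_m = (8.9 + 5.4 − 1.6 + 8.7 − 4.8) / 5 = 3.3200%
Σ(R_i − R̄_i)(R_m − R̄_m) = 144.1080  ⇒  Cov = 144.1080 / 4 = 36.0270
Σ(R_m − R̄_m)² = 154.5480  ⇒  Var(R_m) = 154.5480 / 4 = 38.6370
β = Cov / Var(R_m) = 36.0270 / 38.6370 = 0.9324
E(R) = R_f + β × MRP = 4.38% + 0.9324 × 8.94% = 12.72%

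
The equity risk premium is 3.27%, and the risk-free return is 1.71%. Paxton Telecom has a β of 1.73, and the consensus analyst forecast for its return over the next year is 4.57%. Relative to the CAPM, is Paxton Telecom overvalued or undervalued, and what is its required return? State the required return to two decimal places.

Required return = R_f + β·MRP = 1.71% + 1.73 × 3.27% = 7.37%
Forecast 4.57% < required 7.37% → the stock plots below the SML → overvalued.

Overvalued; required return 7.37%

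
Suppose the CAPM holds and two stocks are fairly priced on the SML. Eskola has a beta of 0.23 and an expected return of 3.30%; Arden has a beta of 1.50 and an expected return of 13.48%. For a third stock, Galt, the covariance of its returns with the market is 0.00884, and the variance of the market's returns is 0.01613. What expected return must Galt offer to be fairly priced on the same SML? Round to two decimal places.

5.85%

MRP = (13.48% − 3.30%) / (1.50 − 0.23) = 8.0157%
R_f = 3.30% − 0.23 × 8.0157% = 1.4564%
β_Galt = Cov / Var(R_m) = 0.00884 / 0.01613 = 0.5480
E(R_Galt) = R_f + β × MRP = 1.4564% + 0.5480 × 8.0157% = 5.85%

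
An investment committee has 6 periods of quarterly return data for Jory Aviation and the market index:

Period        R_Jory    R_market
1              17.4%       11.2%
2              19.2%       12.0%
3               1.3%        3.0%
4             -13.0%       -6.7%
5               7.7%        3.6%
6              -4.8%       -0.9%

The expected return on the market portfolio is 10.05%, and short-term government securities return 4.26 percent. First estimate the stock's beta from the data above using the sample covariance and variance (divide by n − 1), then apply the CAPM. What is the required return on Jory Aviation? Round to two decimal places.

Mean R_i = (17.4 + 19.2 + 1.3 − 13.0 + 7.7 − 4.8) / 6 = 4.6333%
Mean R_m = (11.2 + 12.0 + 3.0 − 6.7 + 3.6 − 0.9) / 6 = 3.7000%
Σ(R_i − R̄_i)(R_m − R̄_m) = 445.4600  ⇒  Cov = 445.4600 / 5 = 89.0920
Σ(R_m − R̄_m)² = 254.9600  ⇒  Var(R_m) = 254.9600 / 5 = 50.9920
β = Cov / Var(R_m) = 89.0920 / 50.9920 = 1.7472
MRP = 10.05% − 4.26% = 5.79%
E(R) = R_f + β × MRP = 4.26% + 1.7472 × 5.79% = 14.38%

14.38%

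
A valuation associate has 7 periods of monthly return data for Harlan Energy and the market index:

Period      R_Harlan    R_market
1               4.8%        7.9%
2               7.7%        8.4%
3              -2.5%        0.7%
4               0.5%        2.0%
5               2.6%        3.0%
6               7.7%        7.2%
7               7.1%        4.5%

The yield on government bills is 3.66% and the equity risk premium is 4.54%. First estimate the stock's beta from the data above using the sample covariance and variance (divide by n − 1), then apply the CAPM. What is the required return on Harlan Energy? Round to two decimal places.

Mean R_i = (4.8 + 7.7 − 2.5 + 0.5 + 2.6 + 7.7 + 7.1) / 7 = 3.9857%
Mean R_m = (7.9 + 8.4 + 0.7 + 2.0 + 3.0 + 7.2 + 4.5) / 7 = 4.8143%
Σ(R_i − R̄_i)(R_m − R̄_m) = 62.7214  ⇒  Cov = 62.7214 / 6 = 10.4536
Σ(R_m − R̄_m)² = 56.3086  ⇒  Var(R_m) = 56.3086 / 6 = 9.3848
β = Cov / Var(R_m) = 10.4536 / 9.3848 = 1.1139
E(R) = R_f + β × MRP = 3.66% + 1.1139 × 4.54% = 8.72%

8.72%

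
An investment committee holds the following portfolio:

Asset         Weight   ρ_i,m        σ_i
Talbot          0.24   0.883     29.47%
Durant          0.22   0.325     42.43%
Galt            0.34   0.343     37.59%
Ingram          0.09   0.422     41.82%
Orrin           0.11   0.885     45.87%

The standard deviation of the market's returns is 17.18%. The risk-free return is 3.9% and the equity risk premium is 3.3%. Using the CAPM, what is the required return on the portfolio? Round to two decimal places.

7.69%

β_Talbot = 0.883 × 29.47% / 17.18% = 1.5147
β_Durant = 0.325 × 42.43% / 17.18% = 0.8027
β_Galt = 0.343 × 37.59% / 17.18% = 0.7505
β_Ingram = 0.422 × 41.82% / 17.18% = 1.0272
β_Orrin = 0.885 × 45.87% / 17.18% = 2.3629
β_P = Σ w_i β_i = 0.24×1.5147 + 0.22×0.8027 + 0.34×0.7505 + 0.09×1.0272 + 0.11×2.3629 = 1.1477
E(R_P) = R_f + β_P × MRP = 3.9% + 1.1477 × 3.3% = 7.69%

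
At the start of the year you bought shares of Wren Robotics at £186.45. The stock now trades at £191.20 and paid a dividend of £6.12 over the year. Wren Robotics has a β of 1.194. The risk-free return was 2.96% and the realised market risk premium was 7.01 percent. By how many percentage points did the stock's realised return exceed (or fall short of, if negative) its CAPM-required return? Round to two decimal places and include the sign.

-5.50%

Realised HPR = (P1 + D1 − P0) / P0 = (191.20 + 6.12 − 186.45) / 186.45 = 10.87 / 186.45 = 5.8300%
CAPM required = R_f + β·MRP = 2.96% + 1.194 × 7.01% = 11.32994%
α = realised − required = 5.8300% − 11.32994% = -5.50%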